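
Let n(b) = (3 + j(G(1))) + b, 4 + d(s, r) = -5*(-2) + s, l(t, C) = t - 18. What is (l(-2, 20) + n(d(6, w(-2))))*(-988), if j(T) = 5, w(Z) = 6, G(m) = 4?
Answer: 0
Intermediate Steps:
l(t, C) = -18 + t
d(s, r) = 6 + s (d(s, r) = -4 + (-5*(-2) + s) = -4 + (10 + s) = 6 + s)
n(b) = 8 + b (n(b) = (3 + 5) + b = 8 + b)
(l(-2, 20) + n(d(6, w(-2))))*(-988) = ((-18 - 2) + (8 + (6 + 6)))*(-988) = (-20 + (8 + 12))*(-988) = (-20 + 20)*(-988) = 0*(-988) = 0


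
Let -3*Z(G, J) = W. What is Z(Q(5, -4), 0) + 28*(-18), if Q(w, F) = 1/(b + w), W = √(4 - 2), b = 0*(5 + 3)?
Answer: -504 - √2/3 ≈ -504.47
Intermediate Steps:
b = 0 (b = 0*8 = 0)
W = √2 ≈ 1.4142
Q(w, F) = 1/w (Q(w, F) = 1/(0 + w) = 1/w)
Z(G, J) = -√2/3
Z(Q(5, -4), 0) + 28*(-18) = -√2/3 + 28*(-18) = -√2/3 - 504 = -504 - √2/3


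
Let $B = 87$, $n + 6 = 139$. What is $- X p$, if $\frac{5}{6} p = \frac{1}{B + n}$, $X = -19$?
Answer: $\frac{57}{550} \approx 0.10364$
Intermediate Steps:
$n = 133$ ($n = -6 + 139 = 133$)
$p = \frac{3}{550}$ ($p = \frac{6}{5 \left(87 + 133\right)} = \frac{6}{5 \cdot 220} = \frac{6}{5} \cdot \frac{1}{220} = \frac{3}{550} \approx 0.0054545$)
$- X p = \left(-1\right) \left(-19\right) \frac{3}{550} = 19 \cdot \frac{3}{550} = \frac{57}{550}$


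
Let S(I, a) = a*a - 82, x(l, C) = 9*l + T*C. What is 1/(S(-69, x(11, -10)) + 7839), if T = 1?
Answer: 1/15678 ≈ 6.3784e-5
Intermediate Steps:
x(l, C) = C + 9*l (x(l, C) = 9*l + 1*C = 9*l + C = C + 9*l)
S(I, a) = -82 + a**2 (S(I, a) = a**2 - 82 = -82 + a**2)
1/(S(-69, x(11, -10)) + 7839) = 1/((-82 + (-10 + 9*11)**2) + 7839) = 1/((-82 + (-10 + 99)**2) + 7839) = 1/((-82 + 89**2) + 7839) = 1/((-82 + 7921) + 7839) = 1/(7839 + 7839) = 1/15678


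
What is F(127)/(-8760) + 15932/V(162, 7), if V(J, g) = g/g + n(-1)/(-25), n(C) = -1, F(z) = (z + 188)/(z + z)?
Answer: 29541114127/1928368 ≈ 15319.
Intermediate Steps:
F(z) = (188 + z)/(2*z) (F(z) = (188 + z)/((2*z)) = (188 + z)*(1/(2*z)) = (188 + z)/(2*z))
V(J, g) = 26/25 (V(J, g) = g/g - 1/(-25) = 1 - 1*(-1/25) = 1 + 1/25 = 26/25)
F(127)/(-8760) + 15932/V(162, 7) = ((1/2)*(188 + 127)/127)/(-8760) + 15932/(26/25) = ((1/2)*(1/127)*315)*(-1/8760) + 15932*(25/26) = (315/254)*(-1/8760) + 199150/13 = -21/148336 + 199150/13 = 29541114127/1928368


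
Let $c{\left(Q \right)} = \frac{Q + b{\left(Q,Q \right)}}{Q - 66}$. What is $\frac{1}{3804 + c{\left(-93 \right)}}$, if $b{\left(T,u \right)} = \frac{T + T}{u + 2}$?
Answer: $\frac{4823}{18349451} \approx 0.00026284$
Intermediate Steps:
$b{\left(T,u \right)} = \frac{2 T}{2 + u}$
$c{\left(Q \right)} = \frac{Q + \frac{2 Q}{2 + Q}}{-66 + Q}$ ($c{\left(Q \right)} = \frac{Q + \frac{2 Q}{2 + Q}}{Q - 66} = \frac{Q + \frac{2 Q}{2 + Q}}{-66 + Q}$)
$\frac{1}{3804 + c{\left(-93 \right)}} = \frac{1}{3804 - \frac{93 \left(4 - 93\right)}{\left(-66 - 93\right) \left(2 - 93\right)}} = \frac{1}{3804 - 93 \frac{1}{-159} \frac{1}{-91} \left(-89\right)} = \frac{1}{3804 - \left(- \frac{31}{53}\right) \left(- \frac{1}{91}\right) \left(-89\right)} = \frac{1}{3804 + \frac{2759}{4823}} = \frac{1}{\frac{18349451}{4823}} = \frac{4823}{18349451}$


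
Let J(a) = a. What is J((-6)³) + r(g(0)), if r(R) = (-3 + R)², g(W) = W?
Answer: -207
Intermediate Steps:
J((-6)³) + r(g(0)) = (-6)³ + (-3 + 0)² = -216 + (-3)² = -216 + 9 = -207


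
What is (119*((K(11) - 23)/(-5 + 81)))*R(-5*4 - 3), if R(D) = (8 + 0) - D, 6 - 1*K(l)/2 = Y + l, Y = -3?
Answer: -99603/76 ≈ -1310.6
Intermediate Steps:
K(l) = 18 - 2*l (K(l) = 12 - 2*(-3 + l) = 12 + (6 - 2*l) = 18 - 2*l)
R(D) = 8 - D
(119*((K(11) - 23)/(-5 + 81)))*R(-5*4 - 3) = (119*(((18 - 2*11) - 23)/(-5 + 81)))*(8 - (-5*4 - 3)) = (119*(((18 - 22) - 23)/76))*(8 - (-20 - 3)) = (119*((-4 - 23)*(1/76)))*(8 - 1*(-23)) = (119*(-27*1/76))*(8 + 23) = (119*(-27/76))*31 = -3213/76*31 = -99603/76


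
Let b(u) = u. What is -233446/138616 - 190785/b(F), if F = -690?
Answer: 19046939/69308 ≈ 274.82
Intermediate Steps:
-233446/138616 - 190785/b(F) = -233446/138616 - 190785/(-690) = -233446*1/138616 - 190785*(-1/690) = -116723/69308 + 553/2 = 19046939/69308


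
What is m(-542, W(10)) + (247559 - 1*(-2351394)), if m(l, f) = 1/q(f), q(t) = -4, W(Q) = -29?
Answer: 10395811/4 ≈ 2.5990e+6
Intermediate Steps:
m(l, f) = -1/4 (m(l, f) = 1/(-4) = -1/4)
m(-542, W(10)) + (247559 - 1*(-2351394)) = -1/4 + (247559 - 1*(-2351394)) = -1/4 + (247559 + 2351394) = -1/4 + 2598953 = 10395811/4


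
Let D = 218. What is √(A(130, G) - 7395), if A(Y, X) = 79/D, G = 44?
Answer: I*√351422758/218 ≈ 85.992*I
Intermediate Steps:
A(Y, X) = 79/218
√(A(130, G) - 7395) = √(79/218 - 7395) = √(-1612031/218) = I*√351422758/218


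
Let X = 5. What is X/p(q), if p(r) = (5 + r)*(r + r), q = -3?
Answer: -5/12 ≈ -0.41667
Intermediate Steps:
p(r) = 2*r*(5 + r) (p(r) = (5 + r)*(2*r) = 2*r*(5 + r))
X/p(q) = 5/(2*(-3)*(5 - 3)) = 5/(2*(-3)*2) = 5/(-12) = -1/12*5 = -5/12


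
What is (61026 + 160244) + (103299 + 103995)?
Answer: 428564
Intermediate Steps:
(61026 + 160244) + (103299 + 103995) = 221270 + 207294 = 428564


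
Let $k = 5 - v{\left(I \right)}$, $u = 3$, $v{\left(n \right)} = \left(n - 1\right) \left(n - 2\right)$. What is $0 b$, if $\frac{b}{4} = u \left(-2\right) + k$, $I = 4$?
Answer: $0$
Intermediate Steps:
$v{\left(n \right)} = \left(-1 + n\right) \left(-2 + n\right)$
$k = -1$ ($k = 5 - \left(2 + 4^{2} - 12\right) = 5 - \left(2 + 16 - 12\right) = 5 - 6 = -1$)
$b = -28$ ($b = 4 \left(3 \left(-2\right) - 1\right) = 4 \left(-6 - 1\right) = 4 \left(-7\right) = -28$)
$0 b = 0 \left(-28\right) = 0$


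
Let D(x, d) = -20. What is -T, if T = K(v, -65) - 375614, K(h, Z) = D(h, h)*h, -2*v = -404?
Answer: 379654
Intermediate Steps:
v = 202 (v = -1/2*(-404) = 202)
K(h, Z) = -20*h
T = -379654 (T = -20*202 - 375614 = -4040 - 375614 = -379654)
-T = -1*(-379654) = 379654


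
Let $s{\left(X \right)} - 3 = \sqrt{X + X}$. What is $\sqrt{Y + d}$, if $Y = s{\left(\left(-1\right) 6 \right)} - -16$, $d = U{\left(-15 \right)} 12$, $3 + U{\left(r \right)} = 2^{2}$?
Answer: $\sqrt{31 + 2 i \sqrt{3}} \approx 5.5764 + 0.3106 i$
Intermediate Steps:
$U{\left(r \right)} = 1$ ($U{\left(r \right)} = -3 + 2^{2} = -3 + 4 = 1$)
$s{\left(X \right)} = 3 + \sqrt{2} \sqrt{X}$ ($s{\left(X \right)} = 3 + \sqrt{X + X} = 3 + \sqrt{2 X} = 3 + \sqrt{2} \sqrt{X}$)
$d = 12$ ($d = 1 \cdot 12 = 12$)
$Y = 19 + 2 i \sqrt{3}$ ($Y = \left(3 + \sqrt{2} \sqrt{\left(-1\right) 6}\right) - -16 = \left(3 + \sqrt{2} \sqrt{-6}\right) + 16 = \left(3 + \sqrt{2} i \sqrt{6}\right) + 16 = \left(3 + 2 i \sqrt{3}\right) + 16 = 19 + 2 i \sqrt{3} \approx 19.0 + 3.4641 i$)
$\sqrt{Y + d} = \sqrt{\left(19 + 2 i \sqrt{3}\right) + 12} = \sqrt{31 + 2 i \sqrt{3}}$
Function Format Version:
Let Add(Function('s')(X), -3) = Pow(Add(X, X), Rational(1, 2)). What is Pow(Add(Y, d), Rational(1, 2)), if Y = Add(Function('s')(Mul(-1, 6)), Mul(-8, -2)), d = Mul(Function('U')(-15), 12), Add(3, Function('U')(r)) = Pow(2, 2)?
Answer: Pow(Add(31, Mul(2, I, Pow(3, Rational(1, 2)))), Rational(1, 2)) ≈ Add(5.5764, Mul(0.31060, I))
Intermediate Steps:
Function('U')(r) = 1 (Function('U')(r) = Add(-3, Pow(2, 2)) = Add(-3, 4) = 1)
Function('s')(X) = Add(3, Mul(Pow(2, Rational(1, 2)), Pow(X, Rational(1, 2)))) (Function('s')(X) = Add(3, Pow(Add(X, X), Rational(1, 2))) = Add(3, Pow(Mul(2, X), Rational(1, 2))) = Add(3, Mul(Pow(2, Rational(1, 2)), Pow(X, Rational(1, 2)))))
d = 12 (d = Mul(1, 12) = 12)
Y = Add(19, Mul(2, I, Pow(3, Rational(1, 2)))) (Y = Add(Add(3, Mul(Pow(2, Rational(1, 2)), Pow(Mul(-1, 6), Rational(1, 2)))), Mul(-8, -2)) = Add(Add(3, Mul(Pow(2, Rational(1, 2)), Pow(-6, Rational(1, 2)))), 16) = Add(Add(3, Mul(Pow(2, Rational(1, 2)), Mul(I, Pow(6, Rational(1, 2))))), 16) = Add(Add(3, Mul(2, I, Pow(3, Rational(1, 2)))), 16) = Add(19, Mul(2, I, Pow(3, Rational(1, 2)))) ≈ Add(19.000, Mul(3.4641, I)))
Pow(Add(Y, d), Rational(1, 2)) = Pow(Add(Add(19, Mul(2, I, Pow(3, Rational(1, 2)))), 12), Rational(1, 2)) = Pow(Add(31, Mul(2, I, Pow(3, Rational(1, 2)))), Rational(1, 2))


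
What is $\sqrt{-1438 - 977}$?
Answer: $i \sqrt{2415} \approx 49.143 i$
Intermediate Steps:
$\sqrt{-1438 - 977} = \sqrt{-2415} = i \sqrt{2415}$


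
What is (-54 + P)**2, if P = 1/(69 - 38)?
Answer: 2798929/961 ≈ 2912.5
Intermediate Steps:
P = 1/31 ≈ 0.032258
(-54 + P)**2 = (-54 + 1/31)**2 = (-1673/31)**2 = 2798929/961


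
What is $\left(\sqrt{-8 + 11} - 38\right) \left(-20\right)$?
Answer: $760 - 20 \sqrt{3} \approx 725.36$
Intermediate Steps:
$\left(\sqrt{-8 + 11} - 38\right) \left(-20\right) = \left(\sqrt{3} - 38\right) \left(-20\right) = \left(-38 + \sqrt{3}\right) \left(-20\right) = 760 - 20 \sqrt{3}$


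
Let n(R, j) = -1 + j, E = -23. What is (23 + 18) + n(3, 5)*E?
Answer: -51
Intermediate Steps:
(23 + 18) + n(3, 5)*E = (23 + 18) + (-1 + 5)*(-23) = 41 + 4*(-23) = 41 - 92 = -51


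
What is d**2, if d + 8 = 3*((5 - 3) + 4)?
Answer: 100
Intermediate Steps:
d = 10 (d = -8 + 3*((5 - 3) + 4) = -8 + 3*(2 + 4) = -8 + 3*6 = -8 + 18 = 10)
d**2 = 10**2 = 100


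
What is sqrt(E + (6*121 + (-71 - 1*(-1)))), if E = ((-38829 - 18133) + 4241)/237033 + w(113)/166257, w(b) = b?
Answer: 2*sqrt(7127724754639653762)/208510029 ≈ 25.608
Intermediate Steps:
E = -970938952/4378710609 (E = ((-38829 - 18133) + 4241)/237033 + 113/166257 = (-56962 + 4241)*(1/237033) + 113*(1/166257) = -52721*1/237033 + 113/166257 = -52721/237033 + 113/166257 = -970938952/4378710609 ≈ -0.22174)
sqrt(E + (6*121 + (-71 - 1*(-1)))) = sqrt(-970938952/4378710609 + (6*121 + (-71 - 1*(-1)))) = sqrt(-970938952/4378710609 + (726 + (-71 + 1))) = sqrt(-970938952/4378710609 + (726 - 70)) = sqrt(-970938952/4378710609 + 656) = sqrt(2871463220552/4378710609) = 2*sqrt(7127724754639653762)/208510029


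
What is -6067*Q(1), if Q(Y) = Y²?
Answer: -6067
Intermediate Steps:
-6067*Q(1) = -6067*1² = -6067*1 = -6067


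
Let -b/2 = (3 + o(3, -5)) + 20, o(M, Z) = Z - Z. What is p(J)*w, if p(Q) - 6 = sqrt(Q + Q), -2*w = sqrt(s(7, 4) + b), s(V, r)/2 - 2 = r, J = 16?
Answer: I*sqrt(34)*(-3 - 2*sqrt(2)) ≈ -33.985*I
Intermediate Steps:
o(M, Z) = 0
s(V, r) = 4 + 2*r
b = -46 (b = -2*((3 + 0) + 20) = -2*(3 + 20) = -2*23 = -46)
w = -I*sqrt(34)/2 (w = -sqrt((4 + 2*4) - 46)/2 = -sqrt((4 + 8) - 46)/2 = -sqrt(12 - 46)/2 = -I*sqrt(34)/2 ≈ -2.9155*I)
p(Q) = 6 + sqrt(2)*sqrt(Q) (p(Q) = 6 + sqrt(Q + Q) = 6 + sqrt(2*Q) = 6 + sqrt(2)*sqrt(Q))
p(J)*w = (6 + sqrt(2)*sqrt(16))*(-I*sqrt(34)/2) = (6 + sqrt(2)*4)*(-I*sqrt(34)/2) = (6 + 4*sqrt(2))*(-I*sqrt(34)/2) = -I*sqrt(34)*(6 + 4*sqrt(2))/2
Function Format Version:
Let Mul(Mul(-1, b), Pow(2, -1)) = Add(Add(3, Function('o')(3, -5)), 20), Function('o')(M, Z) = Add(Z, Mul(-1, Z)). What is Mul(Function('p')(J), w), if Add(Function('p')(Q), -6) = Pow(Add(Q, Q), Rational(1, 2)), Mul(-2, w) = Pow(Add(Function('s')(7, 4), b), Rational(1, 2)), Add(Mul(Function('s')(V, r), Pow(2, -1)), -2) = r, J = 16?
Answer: Mul(I, Pow(34, Rational(1, 2)), Add(-3, Mul(-2, Pow(2, Rational(1, 2))))) ≈ Mul(-33.985, I)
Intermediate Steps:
Function('o')(M, Z) = 0
Function('s')(V, r) = Add(4, Mul(2, r))
b = -46 (b = Mul(-2, Add(Add(3, 0), 20)) = Mul(-2, Add(3, 20)) = Mul(-2, 23) = -46)
w = Mul(Rational(-1, 2), I, Pow(34, Rational(1, 2))) (w = Mul(Rational(-1, 2), Pow(Add(Add(4, Mul(2, 4)), -46), Rational(1, 2))) = Mul(Rational(-1, 2), Pow(Add(Add(4, 8), -46), Rational(1, 2))) = Mul(Rational(-1, 2), Pow(Add(12, -46), Rational(1, 2))) = Mul(Rational(-1, 2), Pow(-34, Rational(1, 2))) = Mul(Rational(-1, 2), Mul(I, Pow(34, Rational(1, 2)))) = Mul(Rational(-1, 2), I, Pow(34, Rational(1, 2))) ≈ Mul(-2.9155, I))
Function('p')(Q) = Add(6, Mul(Pow(2, Rational(1, 2)), Pow(Q, Rational(1, 2)))) (Function('p')(Q) = Add(6, Pow(Add(Q, Q), Rational(1, 2))) = Add(6, Pow(Mul(2, Q), Rational(1, 2))) = Add(6, Mul(Pow(2, Rational(1, 2)), Pow(Q, Rational(1, 2)))))
Mul(Function('p')(J), w) = Mul(Add(6, Mul(Pow(2, Rational(1, 2)), Pow(16, Rational(1, 2)))), Mul(Rational(-1, 2), I, Pow(34, Rational(1, 2)))) = Mul(Add(6, Mul(Pow(2, Rational(1, 2)), 4)), Mul(Rational(-1, 2), I, Pow(34, Rational(1, 2)))) = Mul(Add(6, Mul(4, Pow(2, Rational(1, 2)))), Mul(Rational(-1, 2), I, Pow(34, Rational(1, 2)))) = Mul(Rational(-1, 2), I, Pow(34, Rational(1, 2)), Add(6, Mul(4, Pow(2, Rational(1, 2)))))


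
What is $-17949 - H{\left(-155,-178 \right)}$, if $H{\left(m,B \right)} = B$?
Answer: $-17771$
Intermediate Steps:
$-17949 - H{\left(-155,-178 \right)} = -17949 - -178 = -17949 + 178 = -17771$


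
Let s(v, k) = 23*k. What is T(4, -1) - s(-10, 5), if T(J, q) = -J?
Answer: -119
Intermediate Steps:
T(4, -1) - s(-10, 5) = -1*4 - 23*5 = -4 - 1*115 = -4 - 115 = -119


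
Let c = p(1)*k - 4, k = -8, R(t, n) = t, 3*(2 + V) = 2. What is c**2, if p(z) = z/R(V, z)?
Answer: 4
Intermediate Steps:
V = -4/3 (V = -2 + (1/3)*2 = -2 + 2/3 = -4/3 ≈ -1.3333)
p(z) = -3*z/4 (p(z) = z/(-4/3) = z*(-3/4) = -3*z/4)
c = 2 (c = -3/4*1*(-8) - 4 = -3/4*(-8) - 4 = 6 - 4 = 2)
c**2 = 2**2 = 4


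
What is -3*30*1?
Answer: -90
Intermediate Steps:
-3*30*1 = -90*1 = -90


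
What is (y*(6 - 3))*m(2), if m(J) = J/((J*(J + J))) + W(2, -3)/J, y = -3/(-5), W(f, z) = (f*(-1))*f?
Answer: -63/20 ≈ -3.1500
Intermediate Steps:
W(f, z) = -f² (W(f, z) = (-f)*f = -f²)
y = ⅗ (y = -3*(-⅕) = ⅗ ≈ 0.60000)
m(J) = -7/(2*J) (m(J) = J/((J*(J + J))) + (-1*2²)/J = J/((J*(2*J))) + (-1*4)/J = J/((2*J²)) - 4/J = J*(1/(2*J²)) - 4/J = 1/(2*J) - 4/J = -7/(2*J))
(y*(6 - 3))*m(2) = (3*(6 - 3)/5)*(-7/2/2) = ((⅗)*3)*(-7/2*½) = (9/5)*(-7/4) = -63/20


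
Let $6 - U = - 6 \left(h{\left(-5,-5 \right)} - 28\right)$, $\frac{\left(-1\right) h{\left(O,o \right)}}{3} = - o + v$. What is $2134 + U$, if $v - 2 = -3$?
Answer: $1900$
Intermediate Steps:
$v = -1$ ($v = 2 - 3 = -1$)
$h{\left(O,o \right)} = 3 + 3 o$ ($h{\left(O,o \right)} = - 3 \left(- o - 1\right) = - 3 \left(-1 - o\right) = 3 + 3 o$)
$U = -234$ ($U = 6 - - 6 \left(\left(3 + 3 \left(-5\right)\right) - 28\right) = 6 - - 6 \left(\left(3 - 15\right) - 28\right) = 6 - - 6 \left(-12 - 28\right) = 6 - \left(-6\right) \left(-40\right) = 6 - 240 = -234$)
$2134 + U = 2134 - 234 = 1900$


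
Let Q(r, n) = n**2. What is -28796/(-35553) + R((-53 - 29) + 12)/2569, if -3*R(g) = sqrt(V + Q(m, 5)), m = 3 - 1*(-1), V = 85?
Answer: 28796/35553 - sqrt(110)/7707 ≈ 0.80859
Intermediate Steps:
m = 4 (m = 3 + 1 = 4)
R(g) = -sqrt(110)/3 (R(g) = -sqrt(85 + 5**2)/3 = -sqrt(85 + 25)/3 = -sqrt(110)/3)
-28796/(-35553) + R((-53 - 29) + 12)/2569 = -28796/(-35553) - sqrt(110)/3/2569 = -28796*(-1/35553) - sqrt(110)/3*(1/2569) = 28796/35553 - sqrt(110)/7707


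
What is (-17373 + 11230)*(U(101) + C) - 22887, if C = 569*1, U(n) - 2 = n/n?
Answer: -3536683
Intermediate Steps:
U(n) = 3 (U(n) = 2 + n/n = 2 + 1 = 3)
C = 569
(-17373 + 11230)*(U(101) + C) - 22887 = (-17373 + 11230)*(3 + 569) - 22887 = -6143*572 - 22887 = -3513796 - 22887 = -3536683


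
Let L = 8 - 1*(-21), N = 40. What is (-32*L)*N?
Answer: -37120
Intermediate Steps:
L = 29 (L = 8 + 21 = 29)
(-32*L)*N = -32*29*40 = -928*40 = -37120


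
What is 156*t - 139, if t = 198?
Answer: 30749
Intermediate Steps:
156*t - 139 = 156*198 - 139 = 30888 - 139 = 30749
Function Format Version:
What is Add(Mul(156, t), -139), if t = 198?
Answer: 30749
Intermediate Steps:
Add(Mul(156, t), -139) = Add(Mul(156, 198), -139) = Add(30888, -139) = 30749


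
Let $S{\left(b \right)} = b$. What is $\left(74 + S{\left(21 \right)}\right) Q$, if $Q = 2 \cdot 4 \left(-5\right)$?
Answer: $-3800$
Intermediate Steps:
$Q = -40$ ($Q = 8 \left(-5\right) = -40$)
$\left(74 + S{\left(21 \right)}\right) Q = \left(74 + 21\right) \left(-40\right) = 95 \left(-40\right) = -3800$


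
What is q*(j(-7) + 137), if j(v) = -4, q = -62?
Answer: -8246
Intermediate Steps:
q*(j(-7) + 137) = -62*(-4 + 137) = -62*133 = -8246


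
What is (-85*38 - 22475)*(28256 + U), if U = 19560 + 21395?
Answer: -1779068755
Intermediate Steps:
U = 40955
(-85*38 - 22475)*(28256 + U) = (-85*38 - 22475)*(28256 + 40955) = (-3230 - 22475)*69211 = -25705*69211 = -1779068755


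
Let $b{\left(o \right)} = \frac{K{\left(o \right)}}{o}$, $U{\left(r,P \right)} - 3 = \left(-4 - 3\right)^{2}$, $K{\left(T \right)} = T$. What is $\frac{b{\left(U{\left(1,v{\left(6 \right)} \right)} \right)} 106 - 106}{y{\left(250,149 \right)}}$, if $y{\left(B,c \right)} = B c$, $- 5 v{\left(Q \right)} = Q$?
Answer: $0$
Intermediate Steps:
$v{\left(Q \right)} = - \frac{Q}{5}$
$U{\left(r,P \right)} = 52$ ($U{\left(r,P \right)} = 3 + \left(-4 - 3\right)^{2} = 3 + \left(-7\right)^{2} = 3 + 49 = 52$)
$b{\left(o \right)} = 1$ ($b{\left(o \right)} = \frac{o}{o} = 1$)
$\frac{b{\left(U{\left(1,v{\left(6 \right)} \right)} \right)} 106 - 106}{y{\left(250,149 \right)}} = \frac{1 \cdot 106 - 106}{250 \cdot 149} = \frac{106 - 106}{37250} = 0 \cdot \frac{1}{37250} = 0$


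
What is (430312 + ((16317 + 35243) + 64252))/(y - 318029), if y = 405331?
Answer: 273062/43651 ≈ 6.2556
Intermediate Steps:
(430312 + ((16317 + 35243) + 64252))/(y - 318029) = (430312 + ((16317 + 35243) + 64252))/(405331 - 318029) = (430312 + (51560 + 64252))/87302 = (430312 + 115812)*(1/87302) = 546124*(1/87302) = 273062/43651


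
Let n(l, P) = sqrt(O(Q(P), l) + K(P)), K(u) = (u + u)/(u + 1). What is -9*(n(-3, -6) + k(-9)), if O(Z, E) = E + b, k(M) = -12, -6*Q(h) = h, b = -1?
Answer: 108 - 18*I*sqrt(10)/5 ≈ 108.0 - 11.384*I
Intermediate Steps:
Q(h) = -h/6
O(Z, E) = -1 + E (O(Z, E) = E - 1 = -1 + E)
K(u) = 2*u/(1 + u) (K(u) = (2*u)/(1 + u) = 2*u/(1 + u))
n(l, P) = sqrt(-1 + l + 2*P/(1 + P)) (n(l, P) = sqrt((-1 + l) + 2*P/(1 + P)) = sqrt(-1 + l + 2*P/(1 + P)))
-9*(n(-3, -6) + k(-9)) = -9*(sqrt((-1 - 6 - 3 - 6*(-3))/(1 - 6)) - 12) = -9*(sqrt((-1 - 6 - 3 + 18)/(-5)) - 12) = -9*(sqrt(-1/5*8) - 12) = -9*(sqrt(-8/5) - 12) = -9*(2*I*sqrt(10)/5 - 12) = -9*(-12 + 2*I*sqrt(10)/5) = 108 - 18*I*sqrt(10)/5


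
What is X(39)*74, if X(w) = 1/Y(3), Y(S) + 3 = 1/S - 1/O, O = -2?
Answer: -444/13 ≈ -34.154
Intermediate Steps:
Y(S) = -5/2 + 1/S (Y(S) = -3 + (1/S - 1/(-2)) = -3 + (1/S - 1*(-1/2)) = -3 + (1/S + 1/2) = -3 + (1/2 + 1/S) = -5/2 + 1/S)
X(w) = -6/13 (X(w) = 1/(-5/2 + 1/3) = 1/(-13/6) = -6/13)
X(39)*74 = -6/13*74 = -444/13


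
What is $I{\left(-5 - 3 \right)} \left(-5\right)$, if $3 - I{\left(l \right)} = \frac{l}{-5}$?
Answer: $-7$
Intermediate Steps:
$I{\left(l \right)} = 3 + \frac{l}{5}$ ($I{\left(l \right)} = 3 - \frac{l}{-5} = 3 - - \frac{l}{5} = 3 + \frac{l}{5}$)
$I{\left(-5 - 3 \right)} \left(-5\right) = \left(3 + \frac{-5 - 3}{5}\right) \left(-5\right) = \left(3 + \frac{1}{5} \left(-8\right)\right) \left(-5\right) = \left(3 - \frac{8}{5}\right) \left(-5\right) = \frac{7}{5} \left(-5\right) = -7$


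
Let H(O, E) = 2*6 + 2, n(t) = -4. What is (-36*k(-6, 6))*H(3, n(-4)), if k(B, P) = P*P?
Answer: -18144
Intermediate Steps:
k(B, P) = P²
H(O, E) = 14 (H(O, E) = 12 + 2 = 14)
(-36*k(-6, 6))*H(3, n(-4)) = -36*6²*14 = -36*36*14 = -1296*14 = -18144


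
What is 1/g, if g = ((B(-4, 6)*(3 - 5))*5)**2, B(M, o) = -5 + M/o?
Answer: 9/28900 ≈ 0.00031142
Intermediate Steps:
g = 28900/9 (g = (((-5 - 4/6)*(3 - 5))*5)**2 = (((-5 - 4*1/6)*(-2))*5)**2 = (((-5 - 2/3)*(-2))*5)**2 = (-17/3*(-2)*5)**2 = ((34/3)*5)**2 = (170/3)**2 = 28900/9 ≈ 3211.1)
1/g = 1/(28900/9) = 9/28900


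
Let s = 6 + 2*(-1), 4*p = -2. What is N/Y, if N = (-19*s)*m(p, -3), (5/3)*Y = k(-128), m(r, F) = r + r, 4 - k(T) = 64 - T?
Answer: -95/141 ≈ -0.67376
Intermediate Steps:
p = -½ (p = (¼)*(-2) = -½ ≈ -0.50000)
k(T) = -60 + T (k(T) = 4 - (64 - T) = 4 + (-64 + T) = -60 + T)
m(r, F) = 2*r
Y = -564/5 (Y = 3*(-60 - 128)/5 = (⅗)*(-188) = -564/5 ≈ -112.80)
s = 4 (s = 6 - 2 = 4)
N = 76 (N = (-19*4)*(2*(-½)) = -76*(-1) = 76)
N/Y = 76/(-564/5) = 76*(-5/564) = -95/141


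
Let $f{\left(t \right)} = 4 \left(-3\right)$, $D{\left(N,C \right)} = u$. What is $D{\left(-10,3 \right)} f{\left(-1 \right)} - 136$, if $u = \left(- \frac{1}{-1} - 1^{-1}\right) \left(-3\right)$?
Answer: $-136$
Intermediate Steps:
$u = 0$ ($u = \left(\left(-1\right) \left(-1\right) - 1\right) \left(-3\right) = \left(1 - 1\right) \left(-3\right) = 0 \left(-3\right) = 0$)
$D{\left(N,C \right)} = 0$
$f{\left(t \right)} = -12$
$D{\left(-10,3 \right)} f{\left(-1 \right)} - 136 = 0 \left(-12\right) - 136 = 0 - 136 = -136$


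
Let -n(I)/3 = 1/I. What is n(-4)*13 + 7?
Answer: 67/4 ≈ 16.750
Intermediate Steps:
n(I) = -3/I
n(-4)*13 + 7 = -3/(-4)*13 + 7 = -3*(-¼)*13 + 7 = (¾)*13 + 7 = 39/4 + 7 = 67/4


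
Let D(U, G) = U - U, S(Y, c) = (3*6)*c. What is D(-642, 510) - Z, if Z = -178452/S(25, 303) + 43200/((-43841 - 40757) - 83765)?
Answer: 186915598/5668221 ≈ 32.976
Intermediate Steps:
S(Y, c) = 18*c
D(U, G) = 0
Z = -186915598/5668221 (Z = -178452/(18*303) + 43200/((-43841 - 40757) - 83765) = -178452/5454 + 43200/(-84598 - 83765) = -178452*1/5454 + 43200/(-168363) = -9914/303 + 43200*(-1/168363) = -9914/303 - 4800/18707 = -186915598/5668221 ≈ -32.976)
D(-642, 510) - Z = 0 - 1*(-186915598/5668221) = 0 + 186915598/5668221 = 186915598/5668221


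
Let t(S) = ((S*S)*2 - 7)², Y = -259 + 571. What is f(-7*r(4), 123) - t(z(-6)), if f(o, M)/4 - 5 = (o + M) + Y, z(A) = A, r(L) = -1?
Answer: -2437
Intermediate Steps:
Y = 312
f(o, M) = 1268 + 4*M + 4*o (f(o, M) = 20 + 4*((o + M) + 312) = 20 + 4*((M + o) + 312) = 20 + 4*(312 + M + o) = 20 + (1248 + 4*M + 4*o) = 1268 + 4*M + 4*o)
t(S) = (-7 + 2*S²)² (t(S) = (S²*2 - 7)² = (2*S² - 7)² = (-7 + 2*S²)²)
f(-7*r(4), 123) - t(z(-6)) = (1268 + 4*123 + 4*(-7*(-1))) - (-7 + 2*(-6)²)² = (1268 + 492 + 4*7) - (-7 + 2*36)² = (1268 + 492 + 28) - (-7 + 72)² = 1788 - 1*65² = 1788 - 1*4225 = 1788 - 4225 = -2437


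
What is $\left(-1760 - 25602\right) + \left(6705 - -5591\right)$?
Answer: $-15066$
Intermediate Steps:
$\left(-1760 - 25602\right) + \left(6705 - -5591\right) = -27362 + \left(6705 + 5591\right) = -27362 + 12296 = -15066$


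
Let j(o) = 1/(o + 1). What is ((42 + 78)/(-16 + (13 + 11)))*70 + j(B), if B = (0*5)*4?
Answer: 1051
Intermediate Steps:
B = 0 (B = 0*4 = 0)
j(o) = 1/(1 + o)
((42 + 78)/(-16 + (13 + 11)))*70 + j(B) = ((42 + 78)/(-16 + (13 + 11)))*70 + 1/(1 + 0) = (120/(-16 + 24))*70 + 1/1 = (120/8)*70 + 1 = (120*(⅛))*70 + 1 = 15*70 + 1 = 1050 + 1 = 1051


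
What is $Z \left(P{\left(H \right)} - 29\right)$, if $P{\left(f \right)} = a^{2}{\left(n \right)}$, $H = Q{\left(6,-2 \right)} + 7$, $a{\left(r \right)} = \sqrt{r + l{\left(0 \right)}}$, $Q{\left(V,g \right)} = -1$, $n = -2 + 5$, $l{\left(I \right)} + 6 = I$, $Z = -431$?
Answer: $13792$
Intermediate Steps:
$l{\left(I \right)} = -6 + I$
$n = 3$
$a{\left(r \right)} = \sqrt{-6 + r}$ ($a{\left(r \right)} = \sqrt{r + \left(-6 + 0\right)} = \sqrt{r - 6} = \sqrt{-6 + r}$)
$H = 6$ ($H = -1 + 7 = 6$)
$P{\left(f \right)} = -3$ ($P{\left(f \right)} = \left(\sqrt{-6 + 3}\right)^{2} = \left(\sqrt{-3}\right)^{2} = \left(i \sqrt{3}\right)^{2} = -3$)
$Z \left(P{\left(H \right)} - 29\right) = - 431 \left(-3 - 29\right) = \left(-431\right) \left(-32\right) = 13792$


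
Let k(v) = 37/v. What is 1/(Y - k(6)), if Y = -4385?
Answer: -6/26347 ≈ -0.00022773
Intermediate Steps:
1/(Y - k(6)) = 1/(-4385 - 37/6) = 1/(-26347/6) = -6/26347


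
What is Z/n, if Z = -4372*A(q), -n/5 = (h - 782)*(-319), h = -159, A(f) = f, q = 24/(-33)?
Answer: -34976/16509845 ≈ -0.0021185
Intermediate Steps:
q = -8/11 (q = 24*(-1/33) = -8/11 ≈ -0.72727)
n = -1500895 (n = -5*(-159 - 782)*(-319) = -(-4705)*(-319) = -5*300179 = -1500895)
Z = 34976/11 (Z = -4372*(-8/11) = 34976/11 ≈ 3179.6)
Z/n = (34976/11)/(-1500895) = (34976/11)*(-1/1500895) = -34976/16509845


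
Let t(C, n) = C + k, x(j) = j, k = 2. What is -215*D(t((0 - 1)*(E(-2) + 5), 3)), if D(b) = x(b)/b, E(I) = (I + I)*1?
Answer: -215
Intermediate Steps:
E(I) = 2*I (E(I) = (2*I)*1 = 2*I)
t(C, n) = 2 + C (t(C, n) = C + 2 = 2 + C)
D(b) = 1 (D(b) = b/b = 1)
-215*D(t((0 - 1)*(E(-2) + 5), 3)) = -215*1 = -215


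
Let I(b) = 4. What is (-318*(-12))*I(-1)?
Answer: 15264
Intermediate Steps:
(-318*(-12))*I(-1) = -318*(-12)*4 = 3816*4 = 15264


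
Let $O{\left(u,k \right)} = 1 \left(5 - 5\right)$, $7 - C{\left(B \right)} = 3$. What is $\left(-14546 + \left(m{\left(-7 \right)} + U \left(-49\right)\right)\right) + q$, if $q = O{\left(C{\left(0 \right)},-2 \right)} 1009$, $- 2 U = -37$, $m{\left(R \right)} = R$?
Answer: $- \frac{30919}{2} \approx -15460.0$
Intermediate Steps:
$U = \frac{37}{2}$ ($U = \left(- \frac{1}{2}\right) \left(-37\right) = \frac{37}{2} \approx 18.5$)
$C{\left(B \right)} = 4$ ($C{\left(B \right)} = 7 - 3 = 4$)
$O{\left(u,k \right)} = 0$ ($O{\left(u,k \right)} = 1 \cdot 0 = 0$)
$q = 0$ ($q = 0 \cdot 1009 = 0$)
$\left(-14546 + \left(m{\left(-7 \right)} + U \left(-49\right)\right)\right) + q = \left(-14546 + \left(-7 + \frac{37}{2} \left(-49\right)\right)\right) + 0 = \left(-14546 - \frac{1827}{2}\right) + 0 = - \frac{30919}{2} + 0 = - \frac{30919}{2}$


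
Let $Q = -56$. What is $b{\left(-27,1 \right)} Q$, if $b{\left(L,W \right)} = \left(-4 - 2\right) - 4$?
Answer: $560$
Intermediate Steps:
$b{\left(L,W \right)} = -10$ ($b{\left(L,W \right)} = -6 - 4 = -10$)
$b{\left(-27,1 \right)} Q = \left(-10\right) \left(-56\right) = 560$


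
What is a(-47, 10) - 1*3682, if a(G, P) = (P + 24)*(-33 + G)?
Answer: -6402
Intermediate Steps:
a(G, P) = (-33 + G)*(24 + P) (a(G, P) = (24 + P)*(-33 + G) = (-33 + G)*(24 + P))
a(-47, 10) - 1*3682 = (-792 - 33*10 + 24*(-47) - 47*10) - 1*3682 = (-792 - 330 - 1128 - 470) - 3682 = -2720 - 3682 = -6402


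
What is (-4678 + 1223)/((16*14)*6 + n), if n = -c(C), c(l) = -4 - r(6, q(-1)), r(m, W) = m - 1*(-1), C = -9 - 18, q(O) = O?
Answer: -691/271 ≈ -2.5498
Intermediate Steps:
C = -27
r(m, W) = 1 + m (r(m, W) = m + 1 = 1 + m)
c(l) = -11 (c(l) = -4 - (1 + 6) = -4 - 1*7 = -4 - 7 = -11)
n = 11 (n = -1*(-11) = 11)
(-4678 + 1223)/((16*14)*6 + n) = (-4678 + 1223)/((16*14)*6 + 11) = -3455/(224*6 + 11) = -3455/(1344 + 11) = -3455/1355 = -3455*1/1355 = -691/271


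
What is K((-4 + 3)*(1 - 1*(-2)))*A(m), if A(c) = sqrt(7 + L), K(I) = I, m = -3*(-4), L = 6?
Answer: -3*sqrt(13) ≈ -10.817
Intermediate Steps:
m = 12
A(c) = sqrt(13) (A(c) = sqrt(7 + 6) = sqrt(13))
K((-4 + 3)*(1 - 1*(-2)))*A(m) = ((-4 + 3)*(1 - 1*(-2)))*sqrt(13) = (-(1 + 2))*sqrt(13) = (-1*3)*sqrt(13) = -3*sqrt(13)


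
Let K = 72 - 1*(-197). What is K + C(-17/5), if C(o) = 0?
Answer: 269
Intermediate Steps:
K = 269 (K = 72 + 197 = 269)
K + C(-17/5) = 269 + 0 = 269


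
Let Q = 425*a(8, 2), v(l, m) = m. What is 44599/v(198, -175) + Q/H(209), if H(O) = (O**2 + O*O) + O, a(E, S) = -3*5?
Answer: -3906694654/15324925 ≈ -254.92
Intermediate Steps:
a(E, S) = -15
H(O) = O + 2*O**2 (H(O) = (O**2 + O**2) + O = 2*O**2 + O = O + 2*O**2)
Q = -6375 (Q = 425*(-15) = -6375)
44599/v(198, -175) + Q/H(209) = 44599/(-175) - 6375*1/(209*(1 + 2*209)) = 44599*(-1/175) - 6375*1/(209*(1 + 418)) = -44599/175 - 6375/(209*419) = -44599/175 - 6375/87571 = -3906694654/15324925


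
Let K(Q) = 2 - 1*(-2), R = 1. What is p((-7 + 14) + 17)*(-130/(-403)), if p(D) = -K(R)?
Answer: -40/31 ≈ -1.2903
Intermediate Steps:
K(Q) = 4 (K(Q) = 2 + 2 = 4)
p(D) = -4 (p(D) = -1*4 = -4)
p((-7 + 14) + 17)*(-130/(-403)) = -(-520)/(-403) = -(-520)*(-1)/403 = -4*10/31 = -40/31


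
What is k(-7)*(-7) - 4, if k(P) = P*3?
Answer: 143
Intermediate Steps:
k(P) = 3*P
k(-7)*(-7) - 4 = (3*(-7))*(-7) - 4 = -21*(-7) - 4 = 147 - 4 = 143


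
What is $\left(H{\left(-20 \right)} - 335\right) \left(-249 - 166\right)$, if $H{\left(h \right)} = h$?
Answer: $147325$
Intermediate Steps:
$\left(H{\left(-20 \right)} - 335\right) \left(-249 - 166\right) = \left(-20 - 335\right) \left(-249 - 166\right) = \left(-355\right) \left(-415\right) = 147325$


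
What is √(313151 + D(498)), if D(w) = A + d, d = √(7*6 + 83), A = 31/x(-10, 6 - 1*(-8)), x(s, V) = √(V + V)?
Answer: √(61377596 + 434*√7 + 980*√5)/14 ≈ 559.61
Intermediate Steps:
x(s, V) = √2*√V (x(s, V) = √(2*V) = √2*√V)
A = 31*√7/14 (A = 31/((√2*√(6 - 1*(-8)))) = 31/((√2*√(6 + 8))) = 31/((√2*√14)) = 31/((2*√7)) = 31*(√7/14) = 31*√7/14 ≈ 5.8585)
d = 5*√5 (d = √(42 + 83) = √125 = 5*√5 ≈ 11.180)
D(w) = 5*√5 + 31*√7/14 (D(w) = 31*√7/14 + 5*√5 = 5*√5 + 31*√7/14)
√(313151 + D(498)) = √(313151 + (5*√5 + 31*√7/14)) = √(313151 + 5*√5 + 31*√7/14)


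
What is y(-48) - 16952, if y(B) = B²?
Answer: -14648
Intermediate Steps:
y(-48) - 16952 = (-48)² - 16952 = 2304 - 16952 = -14648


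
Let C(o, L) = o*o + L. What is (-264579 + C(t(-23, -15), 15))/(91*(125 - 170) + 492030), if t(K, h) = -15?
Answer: -29371/54215 ≈ -0.54175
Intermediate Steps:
C(o, L) = L + o² (C(o, L) = o² + L = L + o²)
(-264579 + C(t(-23, -15), 15))/(91*(125 - 170) + 492030) = (-264579 + (15 + (-15)²))/(91*(125 - 170) + 492030) = (-264579 + (15 + 225))/(91*(-45) + 492030) = (-264579 + 240)/(-4095 + 492030) = -264339/487935 = -264339*1/487935 = -29371/54215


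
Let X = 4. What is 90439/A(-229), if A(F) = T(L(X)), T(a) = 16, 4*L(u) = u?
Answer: 90439/16 ≈ 5652.4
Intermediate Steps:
L(u) = u/4
A(F) = 16
90439/A(-229) = 90439/16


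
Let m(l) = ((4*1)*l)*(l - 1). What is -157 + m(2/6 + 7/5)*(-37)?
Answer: -77653/225 ≈ -345.12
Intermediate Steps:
m(l) = 4*l*(-1 + l) (m(l) = (4*l)*(-1 + l) = 4*l*(-1 + l))
-157 + m(2/6 + 7/5)*(-37) = -157 + (4*(2/6 + 7/5)*(-1 + (2/6 + 7/5)))*(-37) = -157 + (4*(2*(⅙) + 7*(⅕))*(-1 + (2*(⅙) + 7*(⅕))))*(-37) = -157 + (4*(⅓ + 7/5)*(-1 + (⅓ + 7/5)))*(-37) = -157 + (4*(26/15)*(-1 + 26/15))*(-37) = -157 + (4*(26/15)*(11/15))*(-37) = -157 + (1144/225)*(-37) = -157 - 42328/225 = -77653/225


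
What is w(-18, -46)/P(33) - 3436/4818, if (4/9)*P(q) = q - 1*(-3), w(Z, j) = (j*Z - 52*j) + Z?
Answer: 2524820/65043 ≈ 38.818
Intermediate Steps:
w(Z, j) = Z - 52*j + Z*j (w(Z, j) = (Z*j - 52*j) + Z = (-52*j + Z*j) + Z = Z - 52*j + Z*j)
P(q) = 27/4 + 9*q/4 (P(q) = 9*(q - 1*(-3))/4 = 9*(q + 3)/4 = 9*(3 + q)/4 = 27/4 + 9*q/4)
w(-18, -46)/P(33) - 3436/4818 = (-18 - 52*(-46) - 18*(-46))/(27/4 + (9/4)*33) - 3436/4818 = (-18 + 2392 + 828)/(27/4 + 297/4) - 3436*1/4818 = 3202/81 - 1718/2409 = 2524820/65043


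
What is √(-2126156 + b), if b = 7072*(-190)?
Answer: 2*I*√867459 ≈ 1862.8*I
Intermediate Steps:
b = -1343680
√(-2126156 + b) = √(-2126156 - 1343680) = √(-3469836) = 2*I*√867459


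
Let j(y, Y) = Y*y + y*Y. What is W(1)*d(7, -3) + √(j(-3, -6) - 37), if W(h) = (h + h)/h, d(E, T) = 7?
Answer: 14 + I ≈ 14.0 + 1.0*I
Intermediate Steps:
j(y, Y) = 2*Y*y (j(y, Y) = Y*y + Y*y = 2*Y*y)
W(h) = 2 (W(h) = (2*h)/h = 2)
W(1)*d(7, -3) + √(j(-3, -6) - 37) = 2*7 + √(2*(-6)*(-3) - 37) = 14 + √(36 - 37) = 14 + √(-1) = 14 + I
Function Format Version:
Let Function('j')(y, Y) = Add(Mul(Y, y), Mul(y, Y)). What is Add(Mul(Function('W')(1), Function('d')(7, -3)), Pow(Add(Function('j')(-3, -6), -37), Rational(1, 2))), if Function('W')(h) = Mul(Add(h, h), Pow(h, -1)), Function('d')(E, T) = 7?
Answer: Add(14, I) ≈ Add(14.000, Mul(1.0000, I))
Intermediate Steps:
Function('j')(y, Y) = Mul(2, Y, y) (Function('j')(y, Y) = Add(Mul(Y, y), Mul(Y, y)) = Mul(2, Y, y))
Function('W')(h) = 2 (Function('W')(h) = Mul(Mul(2, h), Pow(h, -1)) = 2)
Add(Mul(Function('W')(1), Function('d')(7, -3)), Pow(Add(Function('j')(-3, -6), -37), Rational(1, 2))) = Add(Mul(2, 7), Pow(Add(Mul(2, -6, -3), -37), Rational(1, 2))) = Add(14, Pow(Add(36, -37), Rational(1, 2))) = Add(14, Pow(-1, Rational(1, 2))) = Add(14, I)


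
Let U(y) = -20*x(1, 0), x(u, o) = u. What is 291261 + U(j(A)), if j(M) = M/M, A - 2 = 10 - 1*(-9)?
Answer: 291241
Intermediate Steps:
A = 21 (A = 2 + (10 - 1*(-9)) = 2 + (10 + 9) = 2 + 19 = 21)
j(M) = 1
U(y) = -20 (U(y) = -20*1 = -20)
291261 + U(j(A)) = 291261 - 20 = 291241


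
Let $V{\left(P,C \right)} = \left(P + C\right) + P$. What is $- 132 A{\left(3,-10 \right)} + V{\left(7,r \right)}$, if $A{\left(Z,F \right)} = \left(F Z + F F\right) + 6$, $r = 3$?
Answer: $-10015$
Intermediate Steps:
$A{\left(Z,F \right)} = 6 + F^{2} + F Z$ ($A{\left(Z,F \right)} = \left(F Z + F^{2}\right) + 6 = \left(F^{2} + F Z\right) + 6 = 6 + F^{2} + F Z$)
$V{\left(P,C \right)} = C + 2 P$ ($V{\left(P,C \right)} = \left(C + P\right) + P = C + 2 P$)
$- 132 A{\left(3,-10 \right)} + V{\left(7,r \right)} = - 132 \left(6 + \left(-10\right)^{2} - 30\right) + \left(3 + 2 \cdot 7\right) = - 132 \left(6 + 100 - 30\right) + \left(3 + 14\right) = \left(-132\right) 76 + 17 = -10032 + 17 = -10015$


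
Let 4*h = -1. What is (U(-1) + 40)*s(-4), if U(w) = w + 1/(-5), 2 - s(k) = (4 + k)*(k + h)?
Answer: 388/5 ≈ 77.600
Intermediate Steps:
h = -1/4 (h = (1/4)*(-1) = -1/4 ≈ -0.25000)
s(k) = 2 - (4 + k)*(-1/4 + k) (s(k) = 2 - (4 + k)*(k - 1/4) = 2 - (4 + k)*(-1/4 + k))
U(w) = -1/5 + w (U(w) = w - 1/5 = -1/5 + w)
(U(-1) + 40)*s(-4) = ((-1/5 - 1) + 40)*(3 - 1*(-4)**2 - 15/4*(-4)) = (-6/5 + 40)*(3 - 1*16 + 15) = 194*(3 - 16 + 15)/5 = (194/5)*2 = 388/5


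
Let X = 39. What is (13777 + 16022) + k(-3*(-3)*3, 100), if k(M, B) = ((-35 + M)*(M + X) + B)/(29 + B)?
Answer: 3843643/129 ≈ 29796.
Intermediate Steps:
k(M, B) = (B + (-35 + M)*(39 + M))/(29 + B) (k(M, B) = ((-35 + M)*(M + 39) + B)/(29 + B) = ((-35 + M)*(39 + M) + B)/(29 + B) = (B + (-35 + M)*(39 + M))/(29 + B))
(13777 + 16022) + k(-3*(-3)*3, 100) = (13777 + 16022) + (-1365 + 100 + (-3*(-3)*3)² + 4*(-3*(-3)*3))/(29 + 100) = 29799 + (-1365 + 100 + (9*3)² + 4*(9*3))/129 = 29799 + (-1365 + 100 + 27² + 4*27)/129 = 29799 + (-1365 + 100 + 729 + 108)/129 = 29799 + (1/129)*(-428) = 29799 - 428/129 = 3843643/129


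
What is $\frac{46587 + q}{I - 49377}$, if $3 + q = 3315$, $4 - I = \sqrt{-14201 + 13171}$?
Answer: $- \frac{2463663327}{2437694159} + \frac{49899 i \sqrt{1030}}{2437694159} \approx -1.0107 + 0.00065695 i$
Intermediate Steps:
$I = 4 - i \sqrt{1030}$ ($I = 4 - \sqrt{-14201 + 13171} = 4 - \sqrt{-1030} = 4 - i \sqrt{1030} \approx 4.0 - 32.094 i$)
$q = 3312$ ($q = -3 + 3315 = 3312$)
$\frac{46587 + q}{I - 49377} = \frac{46587 + 3312}{\left(4 - i \sqrt{1030}\right) - 49377} = \frac{49899}{-49373 - i \sqrt{1030}}$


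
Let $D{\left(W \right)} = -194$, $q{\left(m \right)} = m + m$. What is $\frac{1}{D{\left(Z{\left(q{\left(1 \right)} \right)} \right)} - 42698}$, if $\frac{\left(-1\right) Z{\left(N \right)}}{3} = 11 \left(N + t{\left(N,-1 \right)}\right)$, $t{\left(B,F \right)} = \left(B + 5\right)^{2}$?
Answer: $- \frac{1}{42892} \approx -2.3314 \cdot 10^{-5}$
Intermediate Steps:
$q{\left(m \right)} = 2 m$
$t{\left(B,F \right)} = \left(5 + B\right)^{2}$
$Z{\left(N \right)} = - 33 N - 33 \left(5 + N\right)^{2}$ ($Z{\left(N \right)} = - 3 \cdot 11 \left(N + \left(5 + N\right)^{2}\right) = - 3 \left(11 N + 11 \left(5 + N\right)^{2}\right) = - 33 N - 33 \left(5 + N\right)^{2}$)
$\frac{1}{D{\left(Z{\left(q{\left(1 \right)} \right)} \right)} - 42698} = \frac{1}{-194 - 42698} = \frac{1}{-42892} = - \frac{1}{42892}$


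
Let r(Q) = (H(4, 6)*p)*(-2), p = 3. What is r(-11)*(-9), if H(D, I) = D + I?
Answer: 540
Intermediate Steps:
r(Q) = -60 (r(Q) = ((4 + 6)*3)*(-2) = (10*3)*(-2) = 30*(-2) = -60)
r(-11)*(-9) = -60*(-9) = 540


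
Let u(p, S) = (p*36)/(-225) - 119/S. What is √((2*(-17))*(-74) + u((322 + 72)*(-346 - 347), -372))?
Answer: √39961009203/930 ≈ 214.95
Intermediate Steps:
u(p, S) = -119/S - 4*p/25 (u(p, S) = (36*p)*(-1/225) - 119/S = -4*p/25 - 119/S = -119/S - 4*p/25)
√((2*(-17))*(-74) + u((322 + 72)*(-346 - 347), -372)) = √((2*(-17))*(-74) + (-119/(-372) - 4*(322 + 72)*(-346 - 347)/25)) = √(-34*(-74) + (-119*(-1/372) - 1576*(-693)/25)) = √(2516 + (119/372 - 4/25*(-273042))) = √(2516 + (119/372 + 1092168/25)) = √(2516 + 406289471/9300) = √(429688271/9300) = √39961009203/930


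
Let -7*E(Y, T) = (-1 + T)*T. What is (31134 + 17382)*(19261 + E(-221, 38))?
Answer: 6473053236/7 ≈ 9.2472e+8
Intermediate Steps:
E(Y, T) = -T*(-1 + T)/7 (E(Y, T) = -(-1 + T)*T/7 = -T*(-1 + T)/7)
(31134 + 17382)*(19261 + E(-221, 38)) = (31134 + 17382)*(19261 + (1/7)*38*(1 - 1*38)) = 48516*(19261 + (1/7)*38*(1 - 38)) = 48516*(19261 + (1/7)*38*(-37)) = 48516*(19261 - 1406/7) = 48516*(133421/7) = 6473053236/7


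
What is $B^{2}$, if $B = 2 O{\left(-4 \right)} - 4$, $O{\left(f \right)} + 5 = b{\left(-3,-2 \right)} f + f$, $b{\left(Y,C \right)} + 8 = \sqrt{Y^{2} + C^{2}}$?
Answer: $2596 - 672 \sqrt{13} \approx 173.07$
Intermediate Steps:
$b{\left(Y,C \right)} = -8 + \sqrt{C^{2} + Y^{2}}$ ($b{\left(Y,C \right)} = -8 + \sqrt{Y^{2} + C^{2}} = -8 + \sqrt{C^{2} + Y^{2}}$)
$O{\left(f \right)} = -5 + f + f \left(-8 + \sqrt{13}\right)$ ($O{\left(f \right)} = -5 + \left(\left(-8 + \sqrt{\left(-2\right)^{2} + \left(-3\right)^{2}}\right) f + f\right) = -5 + \left(\left(-8 + \sqrt{4 + 9}\right) f + f\right) = -5 + \left(\left(-8 + \sqrt{13}\right) f + f\right) = -5 + \left(f \left(-8 + \sqrt{13}\right) + f\right) = -5 + \left(f + f \left(-8 + \sqrt{13}\right)\right) = -5 + f + f \left(-8 + \sqrt{13}\right)$)
$B = 42 - 8 \sqrt{13}$ ($B = 2 \left(-5 - 4 - - 4 \left(8 - \sqrt{13}\right)\right) - 4 = 2 \left(-5 - 4 + \left(32 - 4 \sqrt{13}\right)\right) - 4 = 2 \left(23 - 4 \sqrt{13}\right) - 4 = \left(46 - 8 \sqrt{13}\right) - 4 = 42 - 8 \sqrt{13} \approx 13.156$)
$B^{2} = \left(42 - 8 \sqrt{13}\right)^{2}$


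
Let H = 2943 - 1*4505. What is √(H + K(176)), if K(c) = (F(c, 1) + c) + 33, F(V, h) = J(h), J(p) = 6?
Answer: I*√1347 ≈ 36.701*I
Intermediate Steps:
F(V, h) = 6
H = -1562 (H = 2943 - 4505 = -1562)
K(c) = 39 + c (K(c) = (6 + c) + 33 = 39 + c)
√(H + K(176)) = √(-1562 + (39 + 176)) = √(-1562 + 215) = √(-1347) = I*√1347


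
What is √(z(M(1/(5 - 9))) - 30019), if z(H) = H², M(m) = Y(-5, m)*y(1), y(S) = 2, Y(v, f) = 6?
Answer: 5*I*√1195 ≈ 172.84*I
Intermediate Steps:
M(m) = 12 (M(m) = 6*2 = 12)
√(z(M(1/(5 - 9))) - 30019) = √(12² - 30019) = √(144 - 30019) = √(-29875) = 5*I*√1195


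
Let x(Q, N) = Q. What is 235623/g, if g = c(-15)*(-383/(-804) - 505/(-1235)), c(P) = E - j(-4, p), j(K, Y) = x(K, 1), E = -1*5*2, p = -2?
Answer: -7798650054/175805 ≈ -44360.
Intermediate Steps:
E = -10 (E = -5*2 = -10)
j(K, Y) = K
c(P) = -6 (c(P) = -10 - 1*(-4) = -10 + 4 = -6)
g = -175805/33098 (g = -6*(-383/(-804) - 505/(-1235)) = -6*(-383*(-1/804) - 505*(-1/1235)) = -6*(383/804 + 101/247) = -6*175805/198588 = -175805/33098 ≈ -5.3117)
235623/g = 235623/(-175805/33098) = 235623*(-33098/175805) = -7798650054/175805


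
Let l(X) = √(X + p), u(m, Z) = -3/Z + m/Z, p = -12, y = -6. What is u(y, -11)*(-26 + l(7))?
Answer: -234/11 + 9*I*√5/11 ≈ -21.273 + 1.8295*I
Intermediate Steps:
l(X) = √(-12 + X) (l(X) = √(X - 12) = √(-12 + X))
u(y, -11)*(-26 + l(7)) = ((-3 - 6)/(-11))*(-26 + √(-12 + 7)) = (-1/11*(-9))*(-26 + √(-5)) = 9*(-26 + I*√5)/11 = -234/11 + 9*I*√5/11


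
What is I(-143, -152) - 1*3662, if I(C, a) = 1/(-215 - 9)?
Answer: -820289/224 ≈ -3662.0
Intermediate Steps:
I(C, a) = -1/224 (I(C, a) = 1/(-224) = -1/224)
I(-143, -152) - 1*3662 = -1/224 - 1*3662 = -1/224 - 3662 = -820289/224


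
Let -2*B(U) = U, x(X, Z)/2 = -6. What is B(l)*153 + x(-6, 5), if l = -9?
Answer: 1353/2 ≈ 676.50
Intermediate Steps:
x(X, Z) = -12 (x(X, Z) = 2*(-6) = -12)
B(U) = -U/2
B(l)*153 + x(-6, 5) = -½*(-9)*153 - 12 = (9/2)*153 - 12 = 1377/2 - 12 = 1353/2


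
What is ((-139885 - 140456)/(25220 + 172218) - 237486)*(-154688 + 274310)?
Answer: -2804480443751499/98719 ≈ -2.8409e+10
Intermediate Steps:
((-139885 - 140456)/(25220 + 172218) - 237486)*(-154688 + 274310) = (-280341/197438 - 237486)*119622 = -46889041209/197438*119622 = -2804480443751499/98719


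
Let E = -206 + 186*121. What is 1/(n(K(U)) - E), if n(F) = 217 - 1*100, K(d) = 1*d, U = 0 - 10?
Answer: -1/22183 ≈ -4.5080e-5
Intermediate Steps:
U = -10
E = 22300 (E = -206 + 22506 = 22300)
K(d) = d
n(F) = 117 (n(F) = 217 - 100 = 117)
1/(n(K(U)) - E) = 1/(117 - 1*22300) = 1/(117 - 22300) = 1/(-22183) = -1/22183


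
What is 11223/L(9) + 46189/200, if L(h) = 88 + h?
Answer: 6724933/19400 ≈ 346.65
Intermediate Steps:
11223/L(9) + 46189/200 = 11223/(88 + 9) + 46189/200 = 11223/97 + 46189*(1/200) = 11223*(1/97) + 46189/200 = 11223/97 + 46189/200 = 6724933/19400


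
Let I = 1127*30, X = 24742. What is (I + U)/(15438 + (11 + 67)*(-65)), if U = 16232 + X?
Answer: 779/108 ≈ 7.2130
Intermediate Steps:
I = 33810
U = 40974 (U = 16232 + 24742 = 40974)
(I + U)/(15438 + (11 + 67)*(-65)) = (33810 + 40974)/(15438 + (11 + 67)*(-65)) = 74784/(15438 + 78*(-65)) = 74784/(15438 - 5070) = 74784/10368 = 74784*(1/10368) = 779/108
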